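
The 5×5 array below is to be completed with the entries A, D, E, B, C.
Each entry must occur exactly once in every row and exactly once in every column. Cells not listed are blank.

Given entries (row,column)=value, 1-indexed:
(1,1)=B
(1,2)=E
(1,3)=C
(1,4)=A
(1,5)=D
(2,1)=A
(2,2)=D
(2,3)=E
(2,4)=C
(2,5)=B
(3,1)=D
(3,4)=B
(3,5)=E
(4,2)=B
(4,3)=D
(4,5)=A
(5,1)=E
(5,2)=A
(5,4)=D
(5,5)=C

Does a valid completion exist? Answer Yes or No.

No row or column among the givens repeats a symbol, and propagating forced cells runs into no contradiction.
One valid completion exists (for instance, B E C A D / A D E C B / D C A B E / C B D E A / E A B D C).

Yes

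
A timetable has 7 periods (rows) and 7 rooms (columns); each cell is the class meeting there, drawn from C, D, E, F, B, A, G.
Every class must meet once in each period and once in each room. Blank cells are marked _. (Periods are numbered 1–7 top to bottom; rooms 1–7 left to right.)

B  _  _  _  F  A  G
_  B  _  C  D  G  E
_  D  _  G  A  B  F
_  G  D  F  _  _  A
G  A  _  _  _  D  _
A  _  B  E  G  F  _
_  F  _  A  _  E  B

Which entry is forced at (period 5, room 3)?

Period 1, room 4: period 1 has {F, B, A, G} and room 4 has {C, E, F, A, G}, leaving only D.
Period 2, room 1: period 2 has {C, D, E, B, G} and room 1 has {B, A, G}, leaving only F.
Period 2, room 3: period 2 has {C, D, E, F, B, G} and room 3 has {D, B}, leaving only A.
Period 4, room 6: period 4 has {D, F, A, G} and room 6 has {D, E, F, B, A, G}, leaving only C.
Period 4, room 1: period 4 has {C, D, F, A, G} and room 1 has {F, B, A, G}, leaving only E.
Period 3, room 1: period 3 has {D, F, B, A, G} and room 1 has {E, F, B, A, G}, leaving only C.
Period 3, room 3: period 3 has {C, D, F, B, A, G} and room 3 has {D, B, A}, leaving only E.
Period 1, room 3: period 1 has {D, F, B, A, G} and room 3 has {D, E, B, A}, leaving only C.
Period 5 already has {D, A, G} and room 3 already has {C, D, E, B, A}, so period 5, room 3 must be F.

F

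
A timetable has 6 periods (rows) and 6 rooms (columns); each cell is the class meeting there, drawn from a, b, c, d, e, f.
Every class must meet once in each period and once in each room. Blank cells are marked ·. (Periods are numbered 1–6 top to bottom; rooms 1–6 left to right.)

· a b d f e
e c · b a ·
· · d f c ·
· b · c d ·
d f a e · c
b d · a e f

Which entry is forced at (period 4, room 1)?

f

Period 1, room 1: period 1 has {a, b, d, e, f} and room 1 has {b, d, e}, leaving only c.
Period 2, room 3: period 2 has {a, b, c, e} and room 3 has {a, b, d}, leaving only f.
Period 2, room 6: period 2 has {a, b, c, e, f} and room 6 has {c, e, f}, leaving only d.
Period 3, room 1: period 3 has {c, d, f} and room 1 has {b, c, d, e}, leaving only a.
Period 4 already has {b, c, d} and room 1 already has {a, b, c, d, e}, so period 4, room 1 must be f.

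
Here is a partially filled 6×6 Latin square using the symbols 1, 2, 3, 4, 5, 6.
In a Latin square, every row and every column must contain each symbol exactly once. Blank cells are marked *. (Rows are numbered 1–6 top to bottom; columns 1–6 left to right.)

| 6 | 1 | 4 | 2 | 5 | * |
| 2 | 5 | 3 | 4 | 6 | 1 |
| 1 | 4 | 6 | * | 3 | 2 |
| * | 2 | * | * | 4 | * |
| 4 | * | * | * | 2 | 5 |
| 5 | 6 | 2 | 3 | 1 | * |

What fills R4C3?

Row 1, column 6: row 1 has {1, 2, 4, 5, 6} and column 6 has {1, 2, 5}, leaving only 3.
Row 3, column 4: row 3 has {1, 2, 3, 4, 6} and column 4 has {2, 3, 4}, leaving only 5.
Row 4, column 1: row 4 has {2, 4} and column 1 has {1, 2, 4, 5, 6}, leaving only 3.
Row 4, column 6: row 4 has {2, 3, 4} and column 6 has {1, 2, 3, 5}, leaving only 6.
Row 4, column 4: row 4 has {2, 3, 4, 6} and column 4 has {2, 3, 4, 5}, leaving only 1.
Row 4 already has {1, 2, 3, 4, 6} and column 3 already has {2, 3, 4, 6}, so row 4, column 3 must be 5.

5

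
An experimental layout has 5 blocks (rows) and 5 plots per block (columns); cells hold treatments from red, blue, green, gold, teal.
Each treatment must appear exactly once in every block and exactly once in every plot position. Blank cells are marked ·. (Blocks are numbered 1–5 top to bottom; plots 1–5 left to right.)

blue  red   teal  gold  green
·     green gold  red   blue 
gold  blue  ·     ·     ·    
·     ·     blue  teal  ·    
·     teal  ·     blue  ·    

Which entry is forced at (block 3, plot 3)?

red

Block 2, plot 1: block 2 has {red, blue, green, gold} and plot 1 has {blue, gold}, leaving only teal.
Block 3, plot 4: block 3 has {blue, gold} and plot 4 has {red, blue, gold, teal}, leaving only green.
Block 3 already has {blue, green, gold} and plot 3 already has {blue, gold, teal}, so block 3, plot 3 must be red.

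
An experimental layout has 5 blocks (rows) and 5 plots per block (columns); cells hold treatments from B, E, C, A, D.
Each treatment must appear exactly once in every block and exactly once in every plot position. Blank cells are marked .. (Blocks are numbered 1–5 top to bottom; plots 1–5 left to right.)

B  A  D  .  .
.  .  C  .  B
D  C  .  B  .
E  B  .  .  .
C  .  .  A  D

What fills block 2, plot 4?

Block 2, plot 1: block 2 has {B, C} and plot 1 has {B, E, C, D}, leaving only A.
Block 4, plot 3: block 4 has {B, E} and plot 3 has {C, D}, leaving only A.
Block 3, plot 3: block 3 has {B, C, D} and plot 3 has {C, A, D}, leaving only E.
Block 3, plot 5: block 3 has {B, E, C, D} and plot 5 has {B, D}, leaving only A.
Block 4, plot 5: block 4 has {B, E, A} and plot 5 has {B, A, D}, leaving only C.
Block 1, plot 5: block 1 has {B, A, D} and plot 5 has {B, C, A, D}, leaving only E.
Block 1, plot 4: block 1 has {B, E, A, D} and plot 4 has {B, A}, leaving only C.
Block 4, plot 4: block 4 has {B, E, C, A} and plot 4 has {B, C, A}, leaving only D.
Block 2 already has {B, C, A} and plot 4 already has {B, C, A, D}, so block 2, plot 4 must be E.

E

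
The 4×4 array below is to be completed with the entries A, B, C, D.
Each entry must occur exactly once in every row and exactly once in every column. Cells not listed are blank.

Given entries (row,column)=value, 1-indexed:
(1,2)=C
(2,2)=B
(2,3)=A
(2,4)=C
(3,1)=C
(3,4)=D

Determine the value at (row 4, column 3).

Row 2, column 1: row 2 has {A, B, C} and column 1 has {C}, leaving only D.
Row 3, column 2: row 3 has {C, D} and column 2 has {B, C}, leaving only A.
Row 3, column 3: row 3 has {A, C, D} and column 3 has {A}, leaving only B.
Row 1, column 3: row 1 has {C} and column 3 has {A, B}, leaving only D.
Row 4 already has {} and column 3 already has {A, B, D}, so row 4, column 3 must be C.

C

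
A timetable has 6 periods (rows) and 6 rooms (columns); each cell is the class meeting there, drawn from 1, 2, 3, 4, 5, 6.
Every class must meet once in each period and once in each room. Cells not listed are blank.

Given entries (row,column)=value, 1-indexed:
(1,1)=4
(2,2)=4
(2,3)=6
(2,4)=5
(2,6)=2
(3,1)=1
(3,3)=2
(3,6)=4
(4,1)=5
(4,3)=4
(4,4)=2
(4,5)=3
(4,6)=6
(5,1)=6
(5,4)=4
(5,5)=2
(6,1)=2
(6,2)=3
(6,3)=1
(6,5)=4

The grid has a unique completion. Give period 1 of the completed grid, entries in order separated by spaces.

Period 2, room 1: period 2 has {2, 4, 5, 6} and room 1 has {1, 2, 4, 5, 6}, leaving only 3.
Period 2, room 5: period 2 has {2, 3, 4, 5, 6} and room 5 has {2, 3, 4}, leaving only 1.
Period 4, room 2: period 4 has {2, 3, 4, 5, 6} and room 2 has {3, 4}, leaving only 1.
Period 5, room 2: period 5 has {2, 4, 6} and room 2 has {1, 3, 4}, leaving only 5.
Period 3, room 2: period 3 has {1, 2, 4} and room 2 has {1, 3, 4, 5}, leaving only 6.
Period 1, room 2: period 1 has {4} and room 2 has {1, 3, 4, 5, 6}, leaving only 2.
Period 3, room 4: period 3 has {1, 2, 4, 6} and room 4 has {2, 4, 5}, leaving only 3.
Period 3, room 5: period 3 has {1, 2, 3, 4, 6} and room 5 has {1, 2, 3, 4}, leaving only 5.
Period 1, room 5: period 1 has {2, 4} and room 5 has {1, 2, 3, 4, 5}, leaving only 6.
Period 1, room 4: period 1 has {2, 4, 6} and room 4 has {2, 3, 4, 5}, leaving only 1.
Period 5, room 3: period 5 has {2, 4, 5, 6} and room 3 has {1, 2, 4, 6}, leaving only 3.
Period 1, room 3: period 1 has {1, 2, 4, 6} and room 3 has {1, 2, 3, 4, 6}, leaving only 5.
Period 1, room 6: period 1 has {1, 2, 4, 5, 6} and room 6 has {2, 4, 6}, leaving only 3.
So period 1 reads: 4 2 5 1 6 3.

4 2 5 1 6 3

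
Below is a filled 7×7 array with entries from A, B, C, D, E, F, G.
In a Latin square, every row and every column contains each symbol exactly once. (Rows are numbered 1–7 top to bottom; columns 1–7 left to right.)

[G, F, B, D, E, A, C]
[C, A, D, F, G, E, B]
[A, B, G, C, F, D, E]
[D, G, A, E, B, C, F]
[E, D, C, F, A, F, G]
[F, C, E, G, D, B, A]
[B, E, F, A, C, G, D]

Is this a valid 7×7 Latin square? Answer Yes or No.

No

Row 5 contains F twice (at columns 4 and 6), so it is not a permutation.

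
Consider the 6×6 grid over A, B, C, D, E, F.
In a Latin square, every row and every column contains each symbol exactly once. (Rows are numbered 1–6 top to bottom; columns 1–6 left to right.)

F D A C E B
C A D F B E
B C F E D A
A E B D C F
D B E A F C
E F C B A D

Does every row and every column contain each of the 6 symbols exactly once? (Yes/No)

Each row is a permutation of the 6 symbols, and so is each column.

Yes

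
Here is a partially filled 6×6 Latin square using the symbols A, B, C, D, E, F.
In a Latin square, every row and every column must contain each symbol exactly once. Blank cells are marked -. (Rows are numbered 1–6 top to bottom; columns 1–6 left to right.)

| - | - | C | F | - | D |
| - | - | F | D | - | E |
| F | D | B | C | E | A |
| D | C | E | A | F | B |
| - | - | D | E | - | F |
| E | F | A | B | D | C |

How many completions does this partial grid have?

4

Row 1, column 1: eliminating its row and column leaves {A, B}.
Row 1, column 2: eliminating its row and column leaves {A, B, E}.
Row 1, column 5: eliminating its row and column leaves {A, B}.
Row 2, column 1: eliminating its row and column leaves {A, B, C}.
Row 2, column 2: eliminating its row and column leaves {A, B}.
Row 2, column 5: eliminating its row and column leaves {A, B, C}.
Row 5, column 1: eliminating its row and column leaves {A, B, C}.
Row 5, column 2: eliminating its row and column leaves {A, B}.
Row 5, column 5: eliminating its row and column leaves {A, B, C}.
Enumerating the assignments across these blanks that avoid any row or column repeat gives 4 completions.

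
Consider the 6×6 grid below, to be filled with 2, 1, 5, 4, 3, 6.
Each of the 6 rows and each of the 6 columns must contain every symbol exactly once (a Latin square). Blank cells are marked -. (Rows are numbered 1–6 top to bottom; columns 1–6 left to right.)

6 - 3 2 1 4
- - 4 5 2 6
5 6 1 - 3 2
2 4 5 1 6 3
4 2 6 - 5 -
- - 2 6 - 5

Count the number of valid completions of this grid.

Row 1, column 2: eliminating its row and column leaves {5}.
Row 2, column 1: eliminating its row and column leaves {1, 3}.
Row 2, column 2: eliminating its row and column leaves {1, 3}.
Row 3, column 4: eliminating its row and column leaves {4}.
Row 5, column 4: eliminating its row and column leaves {3}.
Row 5, column 6: eliminating its row and column leaves {1}.
Row 6, column 1: eliminating its row and column leaves {1, 3}.
Row 6, column 2: eliminating its row and column leaves {1, 3}.
Row 6, column 5: eliminating its row and column leaves {4}.
Enumerating the assignments across these blanks that avoid any row or column repeat gives 2 completions.

2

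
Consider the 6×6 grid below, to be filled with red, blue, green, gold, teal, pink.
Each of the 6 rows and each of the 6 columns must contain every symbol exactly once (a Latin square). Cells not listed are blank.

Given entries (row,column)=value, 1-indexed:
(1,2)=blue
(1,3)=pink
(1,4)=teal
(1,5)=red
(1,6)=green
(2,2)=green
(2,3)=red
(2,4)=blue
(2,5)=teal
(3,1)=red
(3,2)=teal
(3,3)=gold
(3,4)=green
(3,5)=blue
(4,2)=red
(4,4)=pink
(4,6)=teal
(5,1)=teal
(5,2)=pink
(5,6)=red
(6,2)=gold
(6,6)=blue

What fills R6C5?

Row 1, column 1: row 1 has {red, blue, green, teal, pink} and column 1 has {red, teal}, leaving only gold.
Row 2, column 1: row 2 has {red, blue, green, teal} and column 1 has {red, gold, teal}, leaving only pink.
Row 2, column 6: row 2 has {red, blue, green, teal, pink} and column 6 has {red, blue, green, teal}, leaving only gold.
Row 3, column 6: row 3 has {red, blue, green, gold, teal} and column 6 has {red, blue, green, gold, teal}, leaving only pink.
Row 5, column 4: row 5 has {red, teal, pink} and column 4 has {blue, green, teal, pink}, leaving only gold.
Row 5, column 5: row 5 has {red, gold, teal, pink} and column 5 has {red, blue, teal}, leaving only green.
Row 6 already has {blue, gold} and column 5 already has {red, blue, green, teal}, so row 6, column 5 must be pink.

pink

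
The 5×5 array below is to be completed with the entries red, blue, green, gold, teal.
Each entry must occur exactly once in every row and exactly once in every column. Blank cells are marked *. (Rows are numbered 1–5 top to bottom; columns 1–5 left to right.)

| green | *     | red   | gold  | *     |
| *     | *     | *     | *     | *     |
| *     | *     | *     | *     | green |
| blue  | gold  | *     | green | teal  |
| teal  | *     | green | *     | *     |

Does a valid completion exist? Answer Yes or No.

Row 4, column 3: row 4 together with column 3 already contain {red, blue, green, gold, teal} — every symbol — so nothing can go there. The grid has no valid completion.

No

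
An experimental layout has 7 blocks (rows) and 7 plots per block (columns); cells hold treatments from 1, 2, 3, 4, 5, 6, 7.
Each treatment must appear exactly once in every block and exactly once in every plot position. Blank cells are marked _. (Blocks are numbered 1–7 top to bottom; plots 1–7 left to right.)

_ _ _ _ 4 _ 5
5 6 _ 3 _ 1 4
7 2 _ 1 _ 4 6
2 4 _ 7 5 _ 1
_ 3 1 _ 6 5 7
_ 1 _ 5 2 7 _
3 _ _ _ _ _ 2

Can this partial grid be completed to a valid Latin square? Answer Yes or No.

No block or plot among the givens repeats a symbol, and propagating forced cells runs into no contradiction.
One valid completion exists (for instance, 1 7 3 6 4 2 5 / 5 6 2 3 7 1 4 / 7 2 5 1 3 4 6 / 2 4 6 7 5 3 1 / 4 3 1 2 6 5 7 / 6 1 4 5 2 7 3 / 3 5 7 4 1 6 2).

Yes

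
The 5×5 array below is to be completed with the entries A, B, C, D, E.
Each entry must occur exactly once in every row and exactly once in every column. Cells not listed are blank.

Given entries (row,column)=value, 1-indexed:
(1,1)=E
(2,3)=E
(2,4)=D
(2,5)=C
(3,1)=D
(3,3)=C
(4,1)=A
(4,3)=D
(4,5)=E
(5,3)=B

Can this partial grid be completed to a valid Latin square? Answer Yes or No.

Yes

No row or column among the givens repeats a symbol, and propagating forced cells runs into no contradiction.
One valid completion exists (for instance, E C A B D / B A E D C / D E C A B / A B D C E / C D B E A).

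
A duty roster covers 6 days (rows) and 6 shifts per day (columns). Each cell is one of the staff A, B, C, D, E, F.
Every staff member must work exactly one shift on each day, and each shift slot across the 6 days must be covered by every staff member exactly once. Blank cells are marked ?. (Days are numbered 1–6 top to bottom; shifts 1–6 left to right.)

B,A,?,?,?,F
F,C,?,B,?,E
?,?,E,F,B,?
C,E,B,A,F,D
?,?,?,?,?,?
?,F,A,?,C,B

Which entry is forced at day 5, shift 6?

Day 2, shift 3: day 2 has {B, C, E, F} and shift 3 has {A, B, E}, leaving only D.
Day 1, shift 3: day 1 has {A, B, F} and shift 3 has {A, B, D, E}, leaving only C.
Day 2, shift 5: day 2 has {B, C, D, E, F} and shift 5 has {B, C, F}, leaving only A.
Day 3, shift 2: day 3 has {B, E, F} and shift 2 has {A, C, E, F}, leaving only D.
Day 3, shift 1: day 3 has {B, D, E, F} and shift 1 has {B, C, F}, leaving only A.
Day 3, shift 6: day 3 has {A, B, D, E, F} and shift 6 has {B, D, E, F}, leaving only C.
Day 5 already has {} and shift 6 already has {B, C, D, E, F}, so day 5, shift 6 must be A.

A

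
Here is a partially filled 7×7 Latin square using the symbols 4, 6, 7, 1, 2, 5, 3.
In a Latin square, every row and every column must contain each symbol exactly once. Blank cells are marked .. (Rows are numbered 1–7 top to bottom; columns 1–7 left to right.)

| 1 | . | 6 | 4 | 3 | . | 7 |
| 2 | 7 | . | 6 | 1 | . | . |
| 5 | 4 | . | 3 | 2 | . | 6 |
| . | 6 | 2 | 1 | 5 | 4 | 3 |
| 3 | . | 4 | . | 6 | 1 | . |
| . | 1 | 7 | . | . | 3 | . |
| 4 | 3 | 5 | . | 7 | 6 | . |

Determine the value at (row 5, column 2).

Row 2, column 3: row 2 has {6, 7, 1, 2} and column 3 has {4, 6, 7, 2, 5}, leaving only 3.
Row 2, column 6: row 2 has {6, 7, 1, 2, 3} and column 6 has {4, 6, 1, 3}, leaving only 5.
Row 1, column 6: row 1 has {4, 6, 7, 1, 3} and column 6 has {4, 6, 1, 5, 3}, leaving only 2.
Row 1, column 2: row 1 has {4, 6, 7, 1, 2, 3} and column 2 has {4, 6, 7, 1, 3}, leaving only 5.
Row 5 already has {4, 6, 1, 3} and column 2 already has {4, 6, 7, 1, 5, 3}, so row 5, column 2 must be 2.

2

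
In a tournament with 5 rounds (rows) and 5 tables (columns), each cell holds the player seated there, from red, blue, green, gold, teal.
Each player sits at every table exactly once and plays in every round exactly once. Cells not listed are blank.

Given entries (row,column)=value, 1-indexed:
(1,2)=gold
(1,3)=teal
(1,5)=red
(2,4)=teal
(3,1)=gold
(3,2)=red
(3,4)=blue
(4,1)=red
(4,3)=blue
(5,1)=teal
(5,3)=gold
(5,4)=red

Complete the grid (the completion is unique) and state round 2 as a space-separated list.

green blue red teal gold

Round 1, table 4: round 1 has {red, gold, teal} and table 4 has {red, blue, teal}, leaving only green.
Round 1, table 1: round 1 has {red, green, gold, teal} and table 1 has {red, gold, teal}, leaving only blue.
Round 2, table 1: round 2 has {teal} and table 1 has {red, blue, gold, teal}, leaving only green.
Round 2, table 2: round 2 has {green, teal} and table 2 has {red, gold}, leaving only blue.
Round 2, table 3: round 2 has {blue, green, teal} and table 3 has {blue, gold, teal}, leaving only red.
Round 2, table 5: round 2 has {red, blue, green, teal} and table 5 has {red}, leaving only gold.
So round 2 reads: green blue red teal gold.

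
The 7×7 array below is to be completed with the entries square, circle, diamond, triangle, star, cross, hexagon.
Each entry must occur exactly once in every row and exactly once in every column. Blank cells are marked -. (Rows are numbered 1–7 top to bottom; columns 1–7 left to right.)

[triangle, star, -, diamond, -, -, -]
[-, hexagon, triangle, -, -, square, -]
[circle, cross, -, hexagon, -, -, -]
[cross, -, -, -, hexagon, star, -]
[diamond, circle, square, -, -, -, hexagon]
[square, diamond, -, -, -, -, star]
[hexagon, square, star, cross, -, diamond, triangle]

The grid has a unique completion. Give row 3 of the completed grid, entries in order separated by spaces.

circle cross diamond hexagon star triangle square

Row 3, column 3: row 3 has {circle, cross, hexagon} and column 3 has {square, triangle, star}, leaving only diamond.
Row 3, column 6: row 3 has {circle, diamond, cross, hexagon} and column 6 has {square, diamond, star}, leaving only triangle.
Row 3, column 7: row 3 has {circle, diamond, triangle, cross, hexagon} and column 7 has {triangle, star, hexagon}, leaving only square.
Row 3, column 5: row 3 has {square, circle, diamond, triangle, cross, hexagon} and column 5 has {hexagon}, leaving only star.
So row 3 reads: circle cross diamond hexagon star triangle square.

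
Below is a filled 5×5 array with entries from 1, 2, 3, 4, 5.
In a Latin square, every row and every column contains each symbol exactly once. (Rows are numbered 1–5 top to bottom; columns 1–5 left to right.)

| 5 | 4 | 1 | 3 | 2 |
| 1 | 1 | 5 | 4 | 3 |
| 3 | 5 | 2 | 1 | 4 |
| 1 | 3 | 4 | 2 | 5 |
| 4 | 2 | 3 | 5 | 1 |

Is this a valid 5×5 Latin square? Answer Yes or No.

No

Row 2 contains 1 twice (at columns 1 and 2), so it is not a permutation.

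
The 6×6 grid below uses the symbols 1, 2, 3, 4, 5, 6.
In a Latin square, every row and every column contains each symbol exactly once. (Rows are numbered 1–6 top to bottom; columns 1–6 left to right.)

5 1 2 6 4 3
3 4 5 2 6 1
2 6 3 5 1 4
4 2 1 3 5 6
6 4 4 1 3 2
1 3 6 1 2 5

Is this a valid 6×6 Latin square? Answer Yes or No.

No

Row 5 contains 4 twice (at columns 2 and 3); row 6 is also not a permutation.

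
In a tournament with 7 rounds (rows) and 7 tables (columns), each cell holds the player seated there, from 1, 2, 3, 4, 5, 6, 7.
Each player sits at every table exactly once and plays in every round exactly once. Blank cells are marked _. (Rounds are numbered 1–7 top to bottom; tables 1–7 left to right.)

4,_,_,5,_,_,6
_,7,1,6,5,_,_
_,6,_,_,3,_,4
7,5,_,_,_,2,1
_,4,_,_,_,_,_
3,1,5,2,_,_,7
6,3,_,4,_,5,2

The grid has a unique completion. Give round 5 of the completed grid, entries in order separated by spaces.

Round 1, table 2: round 1 has {4, 5, 6} and table 2 has {1, 3, 4, 5, 6, 7}, leaving only 2.
Round 2, table 1: round 2 has {1, 5, 6, 7} and table 1 has {3, 4, 6, 7}, leaving only 2.
Round 2, table 7: round 2 has {1, 2, 5, 6, 7} and table 7 has {1, 2, 4, 6, 7}, leaving only 3.
Round 5, table 7: round 5 has {4} and table 7 has {1, 2, 3, 4, 6, 7}, leaving only 5.
Round 5, table 1: round 5 has {4, 5} and table 1 has {2, 3, 4, 6, 7}, leaving only 1.
Round 2, table 6: round 2 has {1, 2, 3, 5, 6, 7} and table 6 has {2, 5}, leaving only 4.
Round 3, table 1: round 3 has {3, 4, 6} and table 1 has {1, 2, 3, 4, 6, 7}, leaving only 5.
Round 4, table 4: round 4 has {1, 2, 5, 7} and table 4 has {2, 4, 5, 6}, leaving only 3.
Round 5, table 4: round 5 has {1, 4, 5} and table 4 has {2, 3, 4, 5, 6}, leaving only 7.
Round 3, table 4: round 3 has {3, 4, 5, 6} and table 4 has {2, 3, 4, 5, 6, 7}, leaving only 1.
Round 3, table 6: round 3 has {1, 3, 4, 5, 6} and table 6 has {2, 4, 5}, leaving only 7.
Round 3, table 3: round 3 has {1, 3, 4, 5, 6, 7} and table 3 has {1, 5}, leaving only 2.
Round 6, table 6: round 6 has {1, 2, 3, 5, 7} and table 6 has {2, 4, 5, 7}, leaving only 6.
Round 5, table 6: round 5 has {1, 4, 5, 7} and table 6 has {2, 4, 5, 6, 7}, leaving only 3.
Round 5, table 3: round 5 has {1, 3, 4, 5, 7} and table 3 has {1, 2, 5}, leaving only 6.
Round 5, table 5: round 5 has {1, 3, 4, 5, 6, 7} and table 5 has {3, 5}, leaving only 2.
So round 5 reads: 1 4 6 7 2 3 5.

1 4 6 7 2 3 5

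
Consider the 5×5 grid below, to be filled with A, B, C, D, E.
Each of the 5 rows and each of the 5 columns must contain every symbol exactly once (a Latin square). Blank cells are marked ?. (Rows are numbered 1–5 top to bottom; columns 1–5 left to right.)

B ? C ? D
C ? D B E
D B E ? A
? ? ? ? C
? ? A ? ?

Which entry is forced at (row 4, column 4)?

Row 2, column 2: row 2 has {B, C, D, E} and column 2 has {B}, leaving only A.
Row 1, column 2: row 1 has {B, C, D} and column 2 has {A, B}, leaving only E.
Row 1, column 4: row 1 has {B, C, D, E} and column 4 has {B}, leaving only A.
Row 3, column 4: row 3 has {A, B, D, E} and column 4 has {A, B}, leaving only C.
Row 4, column 2: row 4 has {C} and column 2 has {A, B, E}, leaving only D.
Row 4 already has {C, D} and column 4 already has {A, B, C}, so row 4, column 4 must be E.

E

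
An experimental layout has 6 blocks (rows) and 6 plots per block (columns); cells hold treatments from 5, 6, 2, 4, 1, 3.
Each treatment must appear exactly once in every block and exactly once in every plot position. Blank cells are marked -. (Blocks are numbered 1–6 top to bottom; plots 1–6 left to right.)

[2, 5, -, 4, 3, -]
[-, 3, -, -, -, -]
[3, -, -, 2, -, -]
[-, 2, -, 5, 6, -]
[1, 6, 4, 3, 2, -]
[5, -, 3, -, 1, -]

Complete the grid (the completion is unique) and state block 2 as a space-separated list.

6 3 2 1 5 4

Block 4, plot 1: block 4 has {5, 6, 2} and plot 1 has {5, 2, 1, 3}, leaving only 4.
Block 2, plot 1: block 2 has {3} and plot 1 has {5, 2, 4, 1, 3}, leaving only 6.
Block 2, plot 4: block 2 has {6, 3} and plot 4 has {5, 2, 4, 3}, leaving only 1.
Block 4, plot 3: block 4 has {5, 6, 2, 4} and plot 3 has {4, 3}, leaving only 1.
Block 1, plot 3: block 1 has {5, 2, 4, 3} and plot 3 has {4, 1, 3}, leaving only 6.
Block 1, plot 6: block 1 has {5, 6, 2, 4, 3} and plot 6 has {}, leaving only 1.
Block 3, plot 3: block 3 has {2, 3} and plot 3 has {6, 4, 1, 3}, leaving only 5.
Block 2, plot 3: block 2 has {6, 1, 3} and plot 3 has {5, 6, 4, 1, 3}, leaving only 2.
Block 3, plot 5: block 3 has {5, 2, 3} and plot 5 has {6, 2, 1, 3}, leaving only 4.
Block 2, plot 5: block 2 has {6, 2, 1, 3} and plot 5 has {6, 2, 4, 1, 3}, leaving only 5.
Block 2, plot 6: block 2 has {5, 6, 2, 1, 3} and plot 6 has {1}, leaving only 4.
So block 2 reads: 6 3 2 1 5 4.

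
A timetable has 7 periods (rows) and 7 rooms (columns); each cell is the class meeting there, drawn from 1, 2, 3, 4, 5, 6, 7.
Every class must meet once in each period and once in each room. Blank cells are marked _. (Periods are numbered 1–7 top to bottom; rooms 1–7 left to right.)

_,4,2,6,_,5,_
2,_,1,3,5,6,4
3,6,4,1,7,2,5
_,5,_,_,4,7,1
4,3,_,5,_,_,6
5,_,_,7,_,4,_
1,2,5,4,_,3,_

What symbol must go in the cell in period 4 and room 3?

3

Period 1, room 1: period 1 has {2, 4, 5, 6} and room 1 has {1, 2, 3, 4, 5}, leaving only 7.
Period 1, room 7: period 1 has {2, 4, 5, 6, 7} and room 7 has {1, 4, 5, 6}, leaving only 3.
Period 1, room 5: period 1 has {2, 3, 4, 5, 6, 7} and room 5 has {4, 5, 7}, leaving only 1.
Period 2, room 2: period 2 has {1, 2, 3, 4, 5, 6} and room 2 has {2, 3, 4, 5, 6}, leaving only 7.
Period 4, room 1: period 4 has {1, 4, 5, 7} and room 1 has {1, 2, 3, 4, 5, 7}, leaving only 6.
Period 4 already has {1, 4, 5, 6, 7} and room 3 already has {1, 2, 4, 5}, so period 4, room 3 must be 3.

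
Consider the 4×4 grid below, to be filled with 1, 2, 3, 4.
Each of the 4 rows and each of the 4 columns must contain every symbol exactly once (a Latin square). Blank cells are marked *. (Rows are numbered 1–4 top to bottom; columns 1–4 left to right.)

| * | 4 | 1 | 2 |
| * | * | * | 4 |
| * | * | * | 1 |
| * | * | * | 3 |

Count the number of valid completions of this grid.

4

Row 1, column 1: eliminating its row and column leaves {3}.
Row 2, column 1: eliminating its row and column leaves {1, 2, 3}.
Row 2, column 2: eliminating its row and column leaves {1, 2, 3}.
Row 2, column 3: eliminating its row and column leaves {2, 3}.
Row 3, column 1: eliminating its row and column leaves {2, 3, 4}.
Row 3, column 2: eliminating its row and column leaves {2, 3}.
Row 3, column 3: eliminating its row and column leaves {2, 3, 4}.
Row 4, column 1: eliminating its row and column leaves {1, 2, 4}.
Row 4, column 2: eliminating its row and column leaves {1, 2}.
Row 4, column 3: eliminating its row and column leaves {2, 4}.
Enumerating the assignments across these blanks that avoid any row or column repeat gives 4 completions.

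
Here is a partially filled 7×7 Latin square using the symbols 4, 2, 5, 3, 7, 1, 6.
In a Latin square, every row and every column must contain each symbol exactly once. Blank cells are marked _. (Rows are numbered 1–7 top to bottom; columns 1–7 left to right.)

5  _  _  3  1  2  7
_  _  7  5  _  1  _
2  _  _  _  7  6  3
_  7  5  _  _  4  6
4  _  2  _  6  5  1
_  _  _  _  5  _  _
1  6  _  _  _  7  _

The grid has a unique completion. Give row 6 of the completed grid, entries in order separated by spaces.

Row 6, column 6: row 6 has {5} and column 6 has {4, 2, 5, 7, 1, 6}, leaving only 3.
Row 1, column 2: row 1 has {2, 5, 3, 7, 1} and column 2 has {7, 6}, leaving only 4.
Row 1, column 3: row 1 has {4, 2, 5, 3, 7, 1} and column 3 has {2, 5, 7}, leaving only 6.
Row 4, column 1: row 4 has {4, 5, 7, 6} and column 1 has {4, 2, 5, 1}, leaving only 3.
Row 2, column 1: row 2 has {5, 7, 1} and column 1 has {4, 2, 5, 3, 1}, leaving only 6.
Row 6, column 1: row 6 has {5, 3} and column 1 has {4, 2, 5, 3, 1, 6}, leaving only 7.
Row 4, column 5: row 4 has {4, 5, 3, 7, 6} and column 5 has {5, 7, 1, 6}, leaving only 2.
Row 4, column 4: row 4 has {4, 2, 5, 3, 7, 6} and column 4 has {5, 3}, leaving only 1.
Row 3, column 4: row 3 has {2, 3, 7, 6} and column 4 has {5, 3, 1}, leaving only 4.
Row 3, column 3: row 3 has {4, 2, 3, 7, 6} and column 3 has {2, 5, 7, 6}, leaving only 1.
Row 6, column 3: row 6 has {5, 3, 7} and column 3 has {2, 5, 7, 1, 6}, leaving only 4.
Row 6, column 7: row 6 has {4, 5, 3, 7} and column 7 has {3, 7, 1, 6}, leaving only 2.
Row 6, column 2: row 6 has {4, 2, 5, 3, 7} and column 2 has {4, 7, 6}, leaving only 1.
Row 6, column 4: row 6 has {4, 2, 5, 3, 7, 1} and column 4 has {4, 5, 3, 1}, leaving only 6.
So row 6 reads: 7 1 4 6 5 3 2.

7 1 4 6 5 3 2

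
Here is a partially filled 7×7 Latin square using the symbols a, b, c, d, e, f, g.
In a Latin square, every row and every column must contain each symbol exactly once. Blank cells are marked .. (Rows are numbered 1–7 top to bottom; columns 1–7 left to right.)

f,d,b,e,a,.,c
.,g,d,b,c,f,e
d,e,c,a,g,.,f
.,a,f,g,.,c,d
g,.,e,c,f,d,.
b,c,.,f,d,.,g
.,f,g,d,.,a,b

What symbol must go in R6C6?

e

Row 6 already has {b, c, d, f, g} and column 6 already has {a, c, d, f}, so row 6, column 6 must be e.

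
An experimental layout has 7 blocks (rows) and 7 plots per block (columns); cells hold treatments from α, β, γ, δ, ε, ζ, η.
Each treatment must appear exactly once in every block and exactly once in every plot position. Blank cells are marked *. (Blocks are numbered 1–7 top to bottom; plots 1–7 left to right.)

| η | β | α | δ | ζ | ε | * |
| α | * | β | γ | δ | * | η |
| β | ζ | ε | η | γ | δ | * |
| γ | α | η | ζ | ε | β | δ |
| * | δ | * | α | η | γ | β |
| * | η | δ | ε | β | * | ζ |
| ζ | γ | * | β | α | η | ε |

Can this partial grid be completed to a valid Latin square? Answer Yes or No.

No

Block 6, plot 1: block 6 together with plot 1 already contain {α, β, γ, δ, ε, ζ, η} — every symbol — so nothing can go there. The grid has no valid completion.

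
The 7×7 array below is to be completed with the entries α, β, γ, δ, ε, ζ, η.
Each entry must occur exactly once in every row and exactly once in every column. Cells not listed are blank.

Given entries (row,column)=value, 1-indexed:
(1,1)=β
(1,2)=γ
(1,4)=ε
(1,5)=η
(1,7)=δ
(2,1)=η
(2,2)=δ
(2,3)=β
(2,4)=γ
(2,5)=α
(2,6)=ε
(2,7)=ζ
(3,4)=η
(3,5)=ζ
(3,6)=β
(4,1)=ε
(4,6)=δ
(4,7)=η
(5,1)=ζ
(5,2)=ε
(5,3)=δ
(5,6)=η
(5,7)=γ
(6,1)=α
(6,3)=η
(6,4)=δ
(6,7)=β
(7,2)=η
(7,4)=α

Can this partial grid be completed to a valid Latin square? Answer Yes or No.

Row 3, column 2: row 3 has {β, ζ, η} and column 2 has {γ, δ, ε, η}, so it must be α.
Row 3, column 7: row 3 has {α, β, ζ, η} and column 7 has {β, γ, δ, ζ, η}, so it must be ε.
Now row 7, column 7: row 7 together with column 7 already contain {α, β, γ, δ, ε, ζ, η} — every symbol — so nothing can go there. The grid has no valid completion.

No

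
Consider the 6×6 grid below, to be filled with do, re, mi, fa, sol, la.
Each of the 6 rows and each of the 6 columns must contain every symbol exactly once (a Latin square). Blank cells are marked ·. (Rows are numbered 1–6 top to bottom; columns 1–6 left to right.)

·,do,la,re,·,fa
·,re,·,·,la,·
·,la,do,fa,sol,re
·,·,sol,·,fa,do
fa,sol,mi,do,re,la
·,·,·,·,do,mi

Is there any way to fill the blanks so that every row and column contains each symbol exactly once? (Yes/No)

No row or column among the givens repeats a symbol, and propagating forced cells runs into no contradiction.
One valid completion exists (for instance, sol do la re mi fa / do re fa mi la sol / mi la do fa sol re / re mi sol la fa do / fa sol mi do re la / la fa re sol do mi).

Yes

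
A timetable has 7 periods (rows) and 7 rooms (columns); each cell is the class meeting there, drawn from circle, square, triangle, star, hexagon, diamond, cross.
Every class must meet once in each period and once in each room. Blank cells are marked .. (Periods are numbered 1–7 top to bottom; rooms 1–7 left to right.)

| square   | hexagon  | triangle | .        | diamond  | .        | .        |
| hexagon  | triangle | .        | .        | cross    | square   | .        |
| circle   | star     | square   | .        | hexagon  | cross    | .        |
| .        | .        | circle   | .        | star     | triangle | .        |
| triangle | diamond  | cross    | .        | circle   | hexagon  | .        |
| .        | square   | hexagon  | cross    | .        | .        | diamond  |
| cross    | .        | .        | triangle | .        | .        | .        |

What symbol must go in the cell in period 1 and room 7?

cross

Period 3, room 4: period 3 has {circle, square, star, hexagon, cross} and room 4 has {triangle, cross}, leaving only diamond.
Period 3, room 7: period 3 has {circle, square, star, hexagon, diamond, cross} and room 7 has {diamond}, leaving only triangle.
Period 4, room 1: period 4 has {circle, triangle, star} and room 1 has {circle, square, triangle, hexagon, cross}, leaving only diamond.
Period 4, room 2: period 4 has {circle, triangle, star, diamond} and room 2 has {square, triangle, star, hexagon, diamond}, leaving only cross.
Period 6, room 1: period 6 has {square, hexagon, diamond, cross} and room 1 has {circle, square, triangle, hexagon, diamond, cross}, leaving only star.
Period 6, room 5: period 6 has {square, star, hexagon, diamond, cross} and room 5 has {circle, star, hexagon, diamond, cross}, leaving only triangle.
Period 6, room 6: period 6 has {square, triangle, star, hexagon, diamond, cross} and room 6 has {square, triangle, hexagon, cross}, leaving only circle.
Period 1, room 6: period 1 has {square, triangle, hexagon, diamond} and room 6 has {circle, square, triangle, hexagon, cross}, leaving only star.
Period 1, room 4: period 1 has {square, triangle, star, hexagon, diamond} and room 4 has {triangle, diamond, cross}, leaving only circle.
Period 1 already has {circle, square, triangle, star, hexagon, diamond} and room 7 already has {triangle, diamond}, so period 1, room 7 must be cross.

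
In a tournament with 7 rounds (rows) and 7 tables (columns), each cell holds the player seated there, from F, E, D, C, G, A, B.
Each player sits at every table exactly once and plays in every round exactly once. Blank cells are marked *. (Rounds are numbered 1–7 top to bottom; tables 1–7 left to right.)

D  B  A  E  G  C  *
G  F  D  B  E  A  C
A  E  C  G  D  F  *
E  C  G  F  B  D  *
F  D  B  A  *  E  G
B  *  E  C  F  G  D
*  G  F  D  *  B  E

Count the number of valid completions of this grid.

1

Round 1, table 7: eliminating its round and table leaves {F}.
Round 3, table 7: eliminating its round and table leaves {B}.
Round 4, table 7: eliminating its round and table leaves {A}.
Round 5, table 5: eliminating its round and table leaves {C}.
Round 6, table 2: eliminating its round and table leaves {A}.
Round 7, table 1: eliminating its round and table leaves {C}.
Round 7, table 5: eliminating its round and table leaves {C, A}.
Only one assignment across all blanks avoids any round or table repeat, giving 1 completion.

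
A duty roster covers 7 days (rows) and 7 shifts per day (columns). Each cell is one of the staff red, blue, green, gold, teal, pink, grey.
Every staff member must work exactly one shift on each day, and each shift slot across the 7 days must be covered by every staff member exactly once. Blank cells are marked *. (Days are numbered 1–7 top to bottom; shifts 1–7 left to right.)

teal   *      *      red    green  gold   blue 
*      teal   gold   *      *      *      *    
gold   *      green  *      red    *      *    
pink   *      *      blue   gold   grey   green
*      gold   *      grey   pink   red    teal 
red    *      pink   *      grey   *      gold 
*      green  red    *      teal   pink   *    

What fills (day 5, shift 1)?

green

Day 1, shift 3: day 1 has {red, blue, green, gold, teal} and shift 3 has {red, green, gold, pink}, leaving only grey.
Day 1, shift 2: day 1 has {red, blue, green, gold, teal, grey} and shift 2 has {green, gold, teal}, leaving only pink.
Day 2, shift 5: day 2 has {gold, teal} and shift 5 has {red, green, gold, teal, pink, grey}, leaving only blue.
Day 2, shift 6: day 2 has {blue, gold, teal} and shift 6 has {red, gold, pink, grey}, leaving only green.
Day 2, shift 1: day 2 has {blue, green, gold, teal} and shift 1 has {red, gold, teal, pink}, leaving only grey.
Day 2, shift 4: day 2 has {blue, green, gold, teal, grey} and shift 4 has {red, blue, grey}, leaving only pink.
Day 2, shift 7: day 2 has {blue, green, gold, teal, pink, grey} and shift 7 has {blue, green, gold, teal}, leaving only red.
Day 3, shift 4: day 3 has {red, green, gold} and shift 4 has {red, blue, pink, grey}, leaving only teal.
Day 3, shift 6: day 3 has {red, green, gold, teal} and shift 6 has {red, green, gold, pink, grey}, leaving only blue.
Day 3, shift 2: day 3 has {red, blue, green, gold, teal} and shift 2 has {green, gold, teal, pink}, leaving only grey.
Day 3, shift 7: day 3 has {red, blue, green, gold, teal, grey} and shift 7 has {red, blue, green, gold, teal}, leaving only pink.
Day 4, shift 2: day 4 has {blue, green, gold, pink, grey} and shift 2 has {green, gold, teal, pink, grey}, leaving only red.
Day 4, shift 3: day 4 has {red, blue, green, gold, pink, grey} and shift 3 has {red, green, gold, pink, grey}, leaving only teal.
Day 5, shift 3: day 5 has {red, gold, teal, pink, grey} and shift 3 has {red, green, gold, teal, pink, grey}, leaving only blue.
Day 5 already has {red, blue, gold, teal, pink, grey} and shift 1 already has {red, gold, teal, pink, grey}, so day 5, shift 1 must be green.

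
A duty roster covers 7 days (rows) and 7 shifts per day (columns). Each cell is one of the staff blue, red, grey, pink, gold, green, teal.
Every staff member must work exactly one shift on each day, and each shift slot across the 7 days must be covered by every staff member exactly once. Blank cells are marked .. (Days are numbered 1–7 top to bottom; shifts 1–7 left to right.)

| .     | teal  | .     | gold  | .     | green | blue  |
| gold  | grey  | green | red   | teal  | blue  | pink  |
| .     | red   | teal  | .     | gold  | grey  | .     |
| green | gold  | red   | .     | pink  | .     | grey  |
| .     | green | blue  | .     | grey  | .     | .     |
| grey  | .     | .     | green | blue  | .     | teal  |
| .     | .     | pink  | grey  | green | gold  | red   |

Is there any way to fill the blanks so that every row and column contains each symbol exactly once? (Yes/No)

Yes

No day or shift among the givens repeats a symbol, and propagating forced cells runs into no contradiction.
One valid completion exists (for instance, pink teal grey gold red green blue / gold grey green red teal blue pink / blue red teal pink gold grey green / green gold red blue pink teal grey / red green blue teal grey pink gold / grey pink gold green blue red teal / teal blue pink grey green gold red).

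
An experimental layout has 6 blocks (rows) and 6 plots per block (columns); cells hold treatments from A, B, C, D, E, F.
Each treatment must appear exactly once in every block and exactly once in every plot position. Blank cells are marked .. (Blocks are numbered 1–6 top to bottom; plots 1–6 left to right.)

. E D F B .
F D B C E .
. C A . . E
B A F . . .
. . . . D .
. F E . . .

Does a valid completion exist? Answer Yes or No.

No block or plot among the givens repeats a symbol, and propagating forced cells runs into no contradiction.
One valid completion exists (for instance, A E D F B C / F D B C E A / D C A B F E / B A F E C D / E B C A D F / C F E D A B).

Yes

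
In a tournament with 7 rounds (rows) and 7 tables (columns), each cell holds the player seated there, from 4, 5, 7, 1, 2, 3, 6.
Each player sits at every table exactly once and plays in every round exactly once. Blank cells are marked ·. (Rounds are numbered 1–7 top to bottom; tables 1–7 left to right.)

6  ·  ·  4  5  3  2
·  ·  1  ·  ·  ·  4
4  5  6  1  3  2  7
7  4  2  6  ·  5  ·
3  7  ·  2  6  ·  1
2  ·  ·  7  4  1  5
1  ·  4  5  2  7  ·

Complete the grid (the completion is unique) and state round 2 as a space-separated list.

5 2 1 3 7 6 4

Round 2, table 1: round 2 has {4, 1} and table 1 has {4, 7, 1, 2, 3, 6}, leaving only 5.
Round 2, table 4: round 2 has {4, 5, 1} and table 4 has {4, 5, 7, 1, 2, 6}, leaving only 3.
Round 2, table 5: round 2 has {4, 5, 1, 3} and table 5 has {4, 5, 2, 3, 6}, leaving only 7.
Round 2, table 6: round 2 has {4, 5, 7, 1, 3} and table 6 has {5, 7, 1, 2, 3}, leaving only 6.
Round 2, table 2: round 2 has {4, 5, 7, 1, 3, 6} and table 2 has {4, 5, 7}, leaving only 2.
So round 2 reads: 5 2 1 3 7 6 4.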